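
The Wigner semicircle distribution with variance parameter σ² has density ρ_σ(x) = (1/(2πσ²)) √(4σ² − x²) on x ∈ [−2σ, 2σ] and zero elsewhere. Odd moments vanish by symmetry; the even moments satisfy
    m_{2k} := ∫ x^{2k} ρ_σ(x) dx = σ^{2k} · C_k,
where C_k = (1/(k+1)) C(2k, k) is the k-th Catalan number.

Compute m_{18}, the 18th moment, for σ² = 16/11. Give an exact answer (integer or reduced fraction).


By the scaled semicircle moment identity, m_{2k} = σ^{2k} · C_k with k = 9.
C_9 = (1/(k+1)) · C(2k, k) = (1/10) · C(18, 9) = (1/10) · 48620 = 4862.
σ^{2k} = (σ²)^k = (16/11)^9 = 68719476736/2357947691.

Therefore m_{18} = σ^{18} · C_9 = (68719476736/2357947691) · 4862 = 30374008717312/214358881.


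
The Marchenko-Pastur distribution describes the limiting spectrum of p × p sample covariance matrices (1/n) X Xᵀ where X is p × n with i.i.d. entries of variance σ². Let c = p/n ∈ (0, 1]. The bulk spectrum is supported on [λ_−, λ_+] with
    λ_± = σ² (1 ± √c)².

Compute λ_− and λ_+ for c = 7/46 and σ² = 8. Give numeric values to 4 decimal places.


c = 7/46 = 0.152174; √c = 0.390095.
λ_− = σ² (1 − √c)² = 8 · (1 − 0.390095)² = 8 · (0.609905)² = 2.975875.
λ_+ = σ² (1 + √c)² = 8 · (1 + 0.390095)² = 8 · (1.390095)² = 15.458907.

Rounded to 4 decimal places: λ_− ≈ 2.9759, λ_+ ≈ 15.4589.


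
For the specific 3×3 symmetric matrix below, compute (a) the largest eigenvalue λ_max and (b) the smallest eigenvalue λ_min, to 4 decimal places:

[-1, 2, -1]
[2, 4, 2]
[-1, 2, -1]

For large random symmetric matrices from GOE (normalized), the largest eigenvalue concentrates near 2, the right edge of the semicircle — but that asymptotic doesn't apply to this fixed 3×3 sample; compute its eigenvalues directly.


Since M is real symmetric, all three eigenvalues are real; they are the roots of det(λI − M) = λ³ − (tr M) λ² + s λ − det M, where s is the sum of the principal 2×2 minors.
tr M = -1 + 4 + (-1) = 2.
s = ((-1)·4 − 2²) + ((-1)·(-1) − (-1)²) + (4·(-1) − 2²) = -8 + 0 + (-8) = -16.
det M (expand along row 1) = (-1)·(-8) − 2·0 + (-1)·8 = 0.
Characteristic polynomial: λ³ − 2λ² − 16λ = 0.
Substitute λ = y + (tr M)/3 = y + 0.666667 to remove the quadratic term: y³ + p·y + q = 0 with p = s − (tr M)²/3 = -17.333333 and q = −2(tr M)³/27 + (tr M)·s/3 − det M = -11.259259.
Three real roots ⇒ use the trigonometric (Viète) form: r = 2√(−p/3) = 4.807402, φ = arccos(3q/(p·r)) = arccos(0.405358) = 1.153426 rad.
y_k = r·cos(φ/3 − 2πk/3) for k = 0, 1, 2 gives y = 4.456439, -0.666667, -3.789772.
λ_k = y_k + 0.666667 gives λ = 5.1231, 0.0000, -3.1231 (check: the sum is 2.0000 = tr M).

Hence λ_max = 5.1231 and λ_min = -3.1231.


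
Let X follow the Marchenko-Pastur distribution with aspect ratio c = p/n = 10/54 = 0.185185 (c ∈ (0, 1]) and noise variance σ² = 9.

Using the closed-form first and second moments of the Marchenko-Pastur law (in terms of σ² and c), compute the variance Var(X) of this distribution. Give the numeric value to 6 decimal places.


Recall the MP moments m_1 = E[X] = σ² and m_2 = E[X²] = σ⁴ (1 + c).
m_1 = E[X] = σ² = 9, so m_1² = 81.
m_2 = E[X²] = σ⁴ (1 + c) = 81 · (1 + 0.185185) = 81 · 1.185185 = 96.000000.
(Note m_2 − m_1² simplifies to c · σ⁴ = 0.185185 · 81.)

Var(X) = m_2 − m_1² = 96.000000 − 81 = 15.000000.


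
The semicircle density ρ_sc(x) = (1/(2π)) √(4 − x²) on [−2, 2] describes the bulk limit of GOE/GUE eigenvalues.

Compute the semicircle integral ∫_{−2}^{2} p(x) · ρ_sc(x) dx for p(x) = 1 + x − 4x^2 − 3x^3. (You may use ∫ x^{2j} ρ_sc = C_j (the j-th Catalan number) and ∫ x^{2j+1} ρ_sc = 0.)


Write p(x) = Σ a_i x^i, split into monomials and integrate each against ρ_sc separately.
Using ∫ x^{2j} ρ_sc = C_j = (1/(j+1)) C(2j, j) (Catalan numbers) and ∫ x^{2j+1} ρ_sc = 0 (odd monomials vanish by symmetry):
  i = 0 (even): a_0 · C_{0} = 1 · 1 = 1
  i = 1 (odd): ∫ x^1 ρ_sc = 0 (vanishes)
  i = 2 (even): a_2 · C_{1} = -4 · 1 = -4
  i = 3 (odd): ∫ x^3 ρ_sc = 0 (vanishes)

Summing the contributions: ∫_{−2}^{2} p(x) ρ_sc(x) dx = 1 + (-4) = -3.


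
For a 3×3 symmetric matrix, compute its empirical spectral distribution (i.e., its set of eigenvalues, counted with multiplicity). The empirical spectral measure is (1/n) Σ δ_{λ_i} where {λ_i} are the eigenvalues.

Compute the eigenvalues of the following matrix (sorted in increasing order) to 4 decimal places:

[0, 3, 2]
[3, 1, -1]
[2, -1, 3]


Since M is real symmetric, all three eigenvalues are real; they are the roots of det(λI − M) = λ³ − (tr M) λ² + s λ − det M, where s is the sum of the principal 2×2 minors.
tr M = 0 + 1 + 3 = 4.
s = (0·1 − 3²) + (0·3 − 2²) + (1·3 − (-1)²) = -9 + (-4) + 2 = -11.
det M (expand along row 1) = 0·2 − 3·11 + 2·(-5) = -43.
Characteristic polynomial: λ³ − 4λ² − 11λ + 43 = 0.
Substitute λ = y + (tr M)/3 = y + 1.333333 to remove the quadratic term: y³ + p·y + q = 0 with p = s − (tr M)²/3 = -16.333333 and q = −2(tr M)³/27 + (tr M)·s/3 − det M = 23.592593.
Three real roots ⇒ use the trigonometric (Viète) form: r = 2√(−p/3) = 4.666667, φ = arccos(3q/(p·r)) = arccos(-0.928571) = 2.761341 rad.
y_k = r·cos(φ/3 − 2πk/3) for k = 0, 1, 2 gives y = 2.825500, 1.803730, -4.629230.
λ_k = y_k + 1.333333 gives λ = 4.1588, 3.1371, -3.2959 (check: the sum is 4.0000 = tr M).

Eigenvalues sorted in increasing order: [-3.2959, 3.1371, 4.1588].


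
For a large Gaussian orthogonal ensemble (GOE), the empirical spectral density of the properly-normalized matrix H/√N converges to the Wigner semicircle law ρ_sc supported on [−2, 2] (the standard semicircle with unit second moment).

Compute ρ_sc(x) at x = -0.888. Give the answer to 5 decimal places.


ρ_sc(x) = (1/(2π)) √(4 − x²). With x = -0.888:
  4 − x² = 4 − (-0.888)² = 4 − 0.788544 = 3.211456.
  √(4 − x²) = 1.792054.
  1/(2π) = 0.159155.
  ρ_sc(-0.888) = 0.159155 · 1.792054 = 0.285214.

Rounded to 5 decimal places: ρ_sc(-0.888) ≈ 0.28521.


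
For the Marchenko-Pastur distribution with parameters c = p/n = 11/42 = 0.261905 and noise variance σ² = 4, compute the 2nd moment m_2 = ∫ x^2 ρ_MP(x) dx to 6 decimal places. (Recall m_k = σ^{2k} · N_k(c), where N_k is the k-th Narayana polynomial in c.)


E[X²] = σ⁴ (1 + c) (second MP moment). With σ² = 4 (so σ⁴ = 16) and c = 11/42 = 0.261905: E[X²] = 16 · (1 + 0.261905) = 16 · 1.261905.

So E[X^2] = 20.190476.


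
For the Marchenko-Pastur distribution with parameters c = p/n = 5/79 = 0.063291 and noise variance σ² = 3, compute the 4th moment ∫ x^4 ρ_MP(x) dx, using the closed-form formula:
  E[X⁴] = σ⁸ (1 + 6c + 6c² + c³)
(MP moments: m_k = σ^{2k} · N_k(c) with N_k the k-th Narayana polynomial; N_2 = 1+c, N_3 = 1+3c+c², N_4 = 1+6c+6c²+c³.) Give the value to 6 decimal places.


E[X⁴] = σ⁸ (1 + 6c + 6c² + c³) (fourth MP moment). With σ² = 3 (so σ⁸ = 81) and c = 5/79 = 0.063291: E[X⁴] = 81 · (1 + 6·0.063291 + 6·(0.063291)² + (0.063291)³) = 81 · 1.404035.

So E[X^4] = 113.726833.


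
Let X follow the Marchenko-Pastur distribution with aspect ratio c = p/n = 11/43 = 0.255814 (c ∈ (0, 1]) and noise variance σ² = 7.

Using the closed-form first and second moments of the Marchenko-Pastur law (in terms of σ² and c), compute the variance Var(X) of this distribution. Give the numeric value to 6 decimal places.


Recall the MP moments m_1 = E[X] = σ² and m_2 = E[X²] = σ⁴ (1 + c).
m_1 = E[X] = σ² = 7, so m_1² = 49.
m_2 = E[X²] = σ⁴ (1 + c) = 49 · (1 + 0.255814) = 49 · 1.255814 = 61.534884.
(Note m_2 − m_1² simplifies to c · σ⁴ = 0.255814 · 49.)

Var(X) = m_2 − m_1² = 61.534884 − 49 = 12.534884.


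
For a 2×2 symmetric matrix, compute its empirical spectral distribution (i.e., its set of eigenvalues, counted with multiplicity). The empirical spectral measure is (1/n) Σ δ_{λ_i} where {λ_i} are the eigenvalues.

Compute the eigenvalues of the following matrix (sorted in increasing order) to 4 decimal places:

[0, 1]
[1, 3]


Since M is real symmetric, both eigenvalues are real; they are the roots of det(λI − M) = λ² − (tr M) λ + det M.
tr M = 0 + 3 = 3.
det M = 0·3 − 1² = 0 − 1 = -1.
Characteristic polynomial: λ² − 3λ − 1 = 0.
Discriminant Δ = (tr M)² − 4·det M = 9 − (-4) = 13; √Δ = 3.605551.
λ = (tr M ± √Δ)/2 = (3 ± 3.605551)/2, giving (tr M − √Δ)/2 = -0.3028 and (tr M + √Δ)/2 = 3.3028.

Eigenvalues sorted in increasing order: [-0.3028, 3.3028].


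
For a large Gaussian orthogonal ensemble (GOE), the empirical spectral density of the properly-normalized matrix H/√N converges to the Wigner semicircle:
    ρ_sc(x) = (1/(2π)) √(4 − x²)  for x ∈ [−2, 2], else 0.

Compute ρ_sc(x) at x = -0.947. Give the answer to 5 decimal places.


ρ_sc(x) = (1/(2π)) √(4 − x²). With x = -0.947:
  4 − x² = 4 − (-0.947)² = 4 − 0.896809 = 3.103191.
  √(4 − x²) = 1.761588.
  1/(2π) = 0.159155.
  ρ_sc(-0.947) = 0.159155 · 1.761588 = 0.280365.

Rounded to 5 decimal places: ρ_sc(-0.947) ≈ 0.28037.


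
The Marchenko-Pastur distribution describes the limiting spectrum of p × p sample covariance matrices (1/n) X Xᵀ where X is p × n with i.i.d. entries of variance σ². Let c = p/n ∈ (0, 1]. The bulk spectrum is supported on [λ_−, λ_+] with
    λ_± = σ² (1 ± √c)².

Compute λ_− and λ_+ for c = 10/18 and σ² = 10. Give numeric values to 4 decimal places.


c = 10/18 = 0.555556; √c = 0.745356.
λ_− = σ² (1 − √c)² = 10 · (1 − 0.745356)² = 10 · (0.254644)² = 0.648436.
λ_+ = σ² (1 + √c)² = 10 · (1 + 0.745356)² = 10 · (1.745356)² = 30.462675.

Rounded to 4 decimal places: λ_− ≈ 0.6484, λ_+ ≈ 30.4627.


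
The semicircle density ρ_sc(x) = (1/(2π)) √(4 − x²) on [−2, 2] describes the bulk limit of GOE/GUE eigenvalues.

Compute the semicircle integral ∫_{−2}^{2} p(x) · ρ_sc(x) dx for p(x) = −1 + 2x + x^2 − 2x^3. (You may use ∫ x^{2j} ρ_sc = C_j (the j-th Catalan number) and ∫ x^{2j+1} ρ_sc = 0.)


Write p(x) = Σ a_i x^i, split into monomials and integrate each against ρ_sc separately.
Using ∫ x^{2j} ρ_sc = C_j = (1/(j+1)) C(2j, j) (Catalan numbers) and ∫ x^{2j+1} ρ_sc = 0 (odd monomials vanish by symmetry):
  i = 0 (even): a_0 · C_{0} = -1 · 1 = -1
  i = 1 (odd): ∫ x^1 ρ_sc = 0 (vanishes)
  i = 2 (even): a_2 · C_{1} = 1 · 1 = 1
  i = 3 (odd): ∫ x^3 ρ_sc = 0 (vanishes)

Summing the contributions: ∫_{−2}^{2} p(x) ρ_sc(x) dx = (-1) + 1 = 0.


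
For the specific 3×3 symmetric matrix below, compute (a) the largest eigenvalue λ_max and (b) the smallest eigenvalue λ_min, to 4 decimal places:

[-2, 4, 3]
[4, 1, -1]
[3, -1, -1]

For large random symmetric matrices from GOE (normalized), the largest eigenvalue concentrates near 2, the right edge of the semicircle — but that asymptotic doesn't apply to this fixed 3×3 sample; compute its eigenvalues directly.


Since M is real symmetric, all three eigenvalues are real; they are the roots of det(λI − M) = λ³ − (tr M) λ² + s λ − det M, where s is the sum of the principal 2×2 minors.
tr M = -2 + 1 + (-1) = -2.
s = ((-2)·1 − 4²) + ((-2)·(-1) − 3²) + (1·(-1) − (-1)²) = -18 + (-7) + (-2) = -27.
det M (expand along row 1) = (-2)·(-2) − 4·(-1) + 3·(-7) = -13.
Characteristic polynomial: λ³ + 2λ² − 27λ + 13 = 0.
Substitute λ = y + (tr M)/3 = y − 0.666667 to remove the quadratic term: y³ + p·y + q = 0 with p = s − (tr M)²/3 = -28.333333 and q = −2(tr M)³/27 + (tr M)·s/3 − det M = 31.592593.
Three real roots ⇒ use the trigonometric (Viète) form: r = 2√(−p/3) = 6.146363, φ = arccos(3q/(p·r)) = arccos(-0.544240) = 2.146280 rad.
y_k = r·cos(φ/3 − 2πk/3) for k = 0, 1, 2 gives y = 4.639358, 1.171825, -5.811183.
λ_k = y_k − 0.666667 gives λ = 3.9727, 0.5052, -6.4778 (check: the sum is -2.0000 = tr M).

Hence λ_max = 3.9727 and λ_min = -6.4778.


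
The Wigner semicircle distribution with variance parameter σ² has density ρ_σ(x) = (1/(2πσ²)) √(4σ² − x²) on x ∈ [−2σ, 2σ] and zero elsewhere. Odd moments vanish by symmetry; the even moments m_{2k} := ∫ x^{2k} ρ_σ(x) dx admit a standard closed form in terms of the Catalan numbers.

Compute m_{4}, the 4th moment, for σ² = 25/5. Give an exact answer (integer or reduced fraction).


By the scaled semicircle moment identity, m_{2k} = σ^{2k} · C_k with k = 2.
C_2 = (1/(k+1)) · C(2k, k) = (1/3) · C(4, 2) = (1/3) · 6 = 2.
σ^{2k} = (σ²)^k = (25/5)^2 = 25.

Therefore m_{4} = σ^{4} · C_2 = 25 · 2 = 50.


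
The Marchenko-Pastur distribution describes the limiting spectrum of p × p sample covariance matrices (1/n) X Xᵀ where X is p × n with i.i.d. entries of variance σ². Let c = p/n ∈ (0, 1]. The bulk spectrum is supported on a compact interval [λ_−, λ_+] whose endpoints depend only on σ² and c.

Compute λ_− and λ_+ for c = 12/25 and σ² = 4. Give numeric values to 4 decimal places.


c = 12/25 = 0.480000; √c = 0.692820.
λ_− = σ² (1 − √c)² = 4 · (1 − 0.692820)² = 4 · (0.307180)² = 0.377437.
λ_+ = σ² (1 + √c)² = 4 · (1 + 0.692820)² = 4 · (1.692820)² = 11.462563.

Rounded to 4 decimal places: λ_− ≈ 0.3774, λ_+ ≈ 11.4626.


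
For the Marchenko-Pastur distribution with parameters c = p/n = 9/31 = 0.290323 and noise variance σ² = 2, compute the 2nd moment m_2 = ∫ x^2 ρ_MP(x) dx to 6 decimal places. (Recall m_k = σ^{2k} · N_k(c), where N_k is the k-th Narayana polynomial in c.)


E[X²] = σ⁴ (1 + c) (second MP moment). With σ² = 2 (so σ⁴ = 4) and c = 9/31 = 0.290323: E[X²] = 4 · (1 + 0.290323) = 4 · 1.290323.

So E[X^2] = 5.161290.


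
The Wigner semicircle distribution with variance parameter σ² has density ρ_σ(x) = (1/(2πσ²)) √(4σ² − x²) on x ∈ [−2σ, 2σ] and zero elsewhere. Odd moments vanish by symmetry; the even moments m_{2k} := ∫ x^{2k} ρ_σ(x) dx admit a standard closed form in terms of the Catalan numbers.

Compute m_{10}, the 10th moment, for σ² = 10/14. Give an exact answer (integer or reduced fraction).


By the scaled semicircle moment identity, m_{2k} = σ^{2k} · C_k with k = 5.
C_5 = (1/(k+1)) · C(2k, k) = (1/6) · C(10, 5) = (1/6) · 252 = 42.
σ^{2k} = (σ²)^k = (10/14)^5 = 3125/16807.

Therefore m_{10} = σ^{10} · C_5 = (3125/16807) · 42 = 18750/2401.


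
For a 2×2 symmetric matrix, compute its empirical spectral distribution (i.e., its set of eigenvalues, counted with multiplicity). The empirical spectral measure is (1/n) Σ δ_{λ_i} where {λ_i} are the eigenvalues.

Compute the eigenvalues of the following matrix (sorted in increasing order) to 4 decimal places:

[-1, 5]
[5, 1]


Since M is real symmetric, both eigenvalues are real; they are the roots of det(λI − M) = λ² − (tr M) λ + det M.
tr M = -1 + 1 = 0.
det M = (-1)·1 − 5² = -1 − 25 = -26.
Characteristic polynomial: λ² − 26 = 0.
Discriminant Δ = (tr M)² − 4·det M = 0 − (-104) = 104; √Δ = 10.198039.
λ = (tr M ± √Δ)/2 = (0 ± 10.198039)/2, giving (tr M − √Δ)/2 = -5.0990 and (tr M + √Δ)/2 = 5.0990.

Eigenvalues sorted in increasing order: [-5.0990, 5.0990].


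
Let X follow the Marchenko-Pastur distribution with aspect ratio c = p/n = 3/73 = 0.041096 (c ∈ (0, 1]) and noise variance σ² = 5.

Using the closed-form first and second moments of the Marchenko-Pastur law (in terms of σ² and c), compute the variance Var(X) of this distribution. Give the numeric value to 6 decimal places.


Recall the MP moments m_1 = E[X] = σ² and m_2 = E[X²] = σ⁴ (1 + c).
m_1 = E[X] = σ² = 5, so m_1² = 25.
m_2 = E[X²] = σ⁴ (1 + c) = 25 · (1 + 0.041096) = 25 · 1.041096 = 26.027397.
(Note m_2 − m_1² simplifies to c · σ⁴ = 0.041096 · 25.)

Var(X) = m_2 − m_1² = 26.027397 − 25 = 1.027397.


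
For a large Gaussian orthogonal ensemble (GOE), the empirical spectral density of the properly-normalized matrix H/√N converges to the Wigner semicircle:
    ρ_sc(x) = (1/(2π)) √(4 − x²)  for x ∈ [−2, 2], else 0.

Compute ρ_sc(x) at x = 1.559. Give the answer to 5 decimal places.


ρ_sc(x) = (1/(2π)) √(4 − x²). With x = 1.559:
  4 − x² = 4 − (1.559)² = 4 − 2.430481 = 1.569519.
  √(4 − x²) = 1.252804.
  1/(2π) = 0.159155.
  ρ_sc(1.559) = 0.159155 · 1.252804 = 0.199390.

Rounded to 5 decimal places: ρ_sc(1.559) ≈ 0.19939.


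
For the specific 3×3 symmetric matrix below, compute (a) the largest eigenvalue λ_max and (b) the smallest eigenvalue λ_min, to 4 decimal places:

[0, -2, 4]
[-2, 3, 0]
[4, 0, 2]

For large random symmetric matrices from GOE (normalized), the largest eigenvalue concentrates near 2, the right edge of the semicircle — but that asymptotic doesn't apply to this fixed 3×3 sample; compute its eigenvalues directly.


Since M is real symmetric, all three eigenvalues are real; they are the roots of det(λI − M) = λ³ − (tr M) λ² + s λ − det M, where s is the sum of the principal 2×2 minors.
tr M = 0 + 3 + 2 = 5.
s = (0·3 − (-2)²) + (0·2 − 4²) + (3·2 − 0²) = -4 + (-16) + 6 = -14.
det M (expand along row 1) = 0·6 − (-2)·(-4) + 4·(-12) = -56.
Characteristic polynomial: λ³ − 5λ² − 14λ + 56 = 0.
Substitute λ = y + (tr M)/3 = y + 1.666667 to remove the quadratic term: y³ + p·y + q = 0 with p = s − (tr M)²/3 = -22.333333 and q = −2(tr M)³/27 + (tr M)·s/3 − det M = 23.407407.
Three real roots ⇒ use the trigonometric (Viète) form: r = 2√(−p/3) = 5.456902, φ = arccos(3q/(p·r)) = arccos(-0.576202) = 2.184871 rad.
y_k = r·cos(φ/3 − 2πk/3) for k = 0, 1, 2 gives y = 4.072560, 1.109197, -5.181757.
λ_k = y_k + 1.666667 gives λ = 5.7392, 2.7759, -3.5151 (check: the sum is 5.0000 = tr M).

Hence λ_max = 5.7392 and λ_min = -3.5151.


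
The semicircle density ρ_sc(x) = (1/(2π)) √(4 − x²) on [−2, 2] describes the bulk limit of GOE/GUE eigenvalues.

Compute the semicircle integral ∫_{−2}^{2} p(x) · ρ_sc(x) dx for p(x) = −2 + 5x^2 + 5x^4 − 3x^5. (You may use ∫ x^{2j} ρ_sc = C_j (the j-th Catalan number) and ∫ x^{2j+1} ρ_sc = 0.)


Write p(x) = Σ a_i x^i, split into monomials and integrate each against ρ_sc separately.
Using ∫ x^{2j} ρ_sc = C_j = (1/(j+1)) C(2j, j) (Catalan numbers) and ∫ x^{2j+1} ρ_sc = 0 (odd monomials vanish by symmetry):
  i = 0 (even): a_0 · C_{0} = -2 · 1 = -2
  i = 2 (even): a_2 · C_{1} = 5 · 1 = 5
  i = 4 (even): a_4 · C_{2} = 5 · 2 = 10
  i = 5 (odd): ∫ x^5 ρ_sc = 0 (vanishes)

Summing the contributions: ∫_{−2}^{2} p(x) ρ_sc(x) dx = (-2) + 5 + 10 = 13.


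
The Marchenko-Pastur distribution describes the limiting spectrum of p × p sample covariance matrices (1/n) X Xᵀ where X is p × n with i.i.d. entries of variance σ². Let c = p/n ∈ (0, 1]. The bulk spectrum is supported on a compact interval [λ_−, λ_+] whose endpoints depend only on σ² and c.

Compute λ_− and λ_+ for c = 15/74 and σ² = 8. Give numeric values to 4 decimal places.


c = 15/74 = 0.202703; √c = 0.450225.
λ_− = σ² (1 − √c)² = 8 · (1 − 0.450225)² = 8 · (0.549775)² = 2.418019.
λ_+ = σ² (1 + √c)² = 8 · (1 + 0.450225)² = 8 · (1.450225)² = 16.825224.

Rounded to 4 decimal places: λ_− ≈ 2.4180, λ_+ ≈ 16.8252.


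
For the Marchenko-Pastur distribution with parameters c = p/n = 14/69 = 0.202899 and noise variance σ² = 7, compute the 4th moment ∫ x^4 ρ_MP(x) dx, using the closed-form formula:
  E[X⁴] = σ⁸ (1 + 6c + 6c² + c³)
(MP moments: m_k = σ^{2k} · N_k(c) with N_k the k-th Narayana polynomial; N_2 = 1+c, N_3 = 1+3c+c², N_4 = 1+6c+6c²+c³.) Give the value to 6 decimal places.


E[X⁴] = σ⁸ (1 + 6c + 6c² + c³) (fourth MP moment). With σ² = 7 (so σ⁸ = 2401) and c = 14/69 = 0.202899: E[X⁴] = 2401 · (1 + 6·0.202899 + 6·(0.202899)² + (0.202899)³) = 2401 · 2.472751.

So E[X^4] = 5937.075456.


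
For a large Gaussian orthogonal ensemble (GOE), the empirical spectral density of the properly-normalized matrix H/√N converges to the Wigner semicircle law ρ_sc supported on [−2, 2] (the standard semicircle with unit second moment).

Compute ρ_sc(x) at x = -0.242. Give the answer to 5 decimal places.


ρ_sc(x) = (1/(2π)) √(4 − x²). With x = -0.242:
  4 − x² = 4 − (-0.242)² = 4 − 0.058564 = 3.941436.
  √(4 − x²) = 1.985305.
  1/(2π) = 0.159155.
  ρ_sc(-0.242) = 0.159155 · 1.985305 = 0.315971.

Rounded to 5 decimal places: ρ_sc(-0.242) ≈ 0.31597.


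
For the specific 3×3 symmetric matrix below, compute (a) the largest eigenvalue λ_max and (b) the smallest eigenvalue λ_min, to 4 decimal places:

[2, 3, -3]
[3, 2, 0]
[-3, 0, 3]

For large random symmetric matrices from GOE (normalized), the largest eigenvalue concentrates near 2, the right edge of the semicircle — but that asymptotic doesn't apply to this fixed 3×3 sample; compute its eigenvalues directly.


Since M is real symmetric, all three eigenvalues are real; they are the roots of det(λI − M) = λ³ − (tr M) λ² + s λ − det M, where s is the sum of the principal 2×2 minors.
tr M = 2 + 2 + 3 = 7.
s = (2·2 − 3²) + (2·3 − (-3)²) + (2·3 − 0²) = -5 + (-3) + 6 = -2.
det M (expand along row 1) = 2·6 − 3·9 + (-3)·6 = -33.
Characteristic polynomial: λ³ − 7λ² − 2λ + 33 = 0.
Substitute λ = y + (tr M)/3 = y + 2.333333 to remove the quadratic term: y³ + p·y + q = 0 with p = s − (tr M)²/3 = -18.333333 and q = −2(tr M)³/27 + (tr M)·s/3 − det M = 2.925926.
Three real roots ⇒ use the trigonometric (Viète) form: r = 2√(−p/3) = 4.944132, φ = arccos(3q/(p·r)) = arccos(-0.096840) = 1.667788 rad.
y_k = r·cos(φ/3 − 2πk/3) for k = 0, 1, 2 gives y = 4.199597, 0.159819, -4.359416.
λ_k = y_k + 2.333333 gives λ = 6.5329, 2.4932, -2.0261 (check: the sum is 7.0000 = tr M).

Hence λ_max = 6.5329 and λ_min = -2.0261.


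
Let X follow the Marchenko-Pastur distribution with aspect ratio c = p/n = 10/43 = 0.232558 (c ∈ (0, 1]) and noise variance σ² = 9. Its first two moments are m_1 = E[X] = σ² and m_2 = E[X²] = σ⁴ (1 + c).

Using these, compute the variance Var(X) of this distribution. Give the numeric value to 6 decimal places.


m_1 = E[X] = σ² = 9, so m_1² = 81.
m_2 = E[X²] = σ⁴ (1 + c) = 81 · (1 + 0.232558) = 81 · 1.232558 = 99.837209.
(Note m_2 − m_1² simplifies to c · σ⁴ = 0.232558 · 81.)

Var(X) = m_2 − m_1² = 99.837209 − 81 = 18.837209.


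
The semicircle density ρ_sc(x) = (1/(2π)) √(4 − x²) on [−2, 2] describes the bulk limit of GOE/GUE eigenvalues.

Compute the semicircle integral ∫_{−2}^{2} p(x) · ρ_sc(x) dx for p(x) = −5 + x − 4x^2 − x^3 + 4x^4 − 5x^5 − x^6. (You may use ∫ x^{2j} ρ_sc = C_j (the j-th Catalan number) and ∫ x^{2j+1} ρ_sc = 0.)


Write p(x) = Σ a_i x^i, split into monomials and integrate each against ρ_sc separately.
Using ∫ x^{2j} ρ_sc = C_j = (1/(j+1)) C(2j, j) (Catalan numbers) and ∫ x^{2j+1} ρ_sc = 0 (odd monomials vanish by symmetry):
  i = 0 (even): a_0 · C_{0} = -5 · 1 = -5
  i = 1 (odd): ∫ x^1 ρ_sc = 0 (vanishes)
  i = 2 (even): a_2 · C_{1} = -4 · 1 = -4
  i = 3 (odd): ∫ x^3 ρ_sc = 0 (vanishes)
  i = 4 (even): a_4 · C_{2} = 4 · 2 = 8
  i = 5 (odd): ∫ x^5 ρ_sc = 0 (vanishes)
  i = 6 (even): a_6 · C_{3} = -1 · 5 = -5

Summing the contributions: ∫_{−2}^{2} p(x) ρ_sc(x) dx = (-5) + (-4) + 8 + (-5) = -6.


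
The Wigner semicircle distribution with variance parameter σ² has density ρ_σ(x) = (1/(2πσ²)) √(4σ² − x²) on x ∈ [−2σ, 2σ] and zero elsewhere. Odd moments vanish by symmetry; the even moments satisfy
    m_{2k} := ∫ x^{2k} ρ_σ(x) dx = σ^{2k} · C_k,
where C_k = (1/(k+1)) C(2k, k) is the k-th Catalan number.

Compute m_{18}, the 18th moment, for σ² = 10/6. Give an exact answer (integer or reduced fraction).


By the scaled semicircle moment identity, m_{2k} = σ^{2k} · C_k with k = 9.
C_9 = (1/(k+1)) · C(2k, k) = (1/10) · C(18, 9) = (1/10) · 48620 = 4862.
σ^{2k} = (σ²)^k = (10/6)^9 = 1953125/19683.

Therefore m_{18} = σ^{18} · C_9 = (1953125/19683) · 4862 = 9496093750/19683.


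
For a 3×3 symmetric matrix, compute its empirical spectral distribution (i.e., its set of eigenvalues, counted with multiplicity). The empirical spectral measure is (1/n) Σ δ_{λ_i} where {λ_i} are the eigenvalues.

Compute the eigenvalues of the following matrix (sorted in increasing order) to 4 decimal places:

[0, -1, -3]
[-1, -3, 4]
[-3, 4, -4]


Since M is real symmetric, all three eigenvalues are real; they are the roots of det(λI − M) = λ³ − (tr M) λ² + s λ − det M, where s is the sum of the principal 2×2 minors.
tr M = 0 + (-3) + (-4) = -7.
s = (0·(-3) − (-1)²) + (0·(-4) − (-3)²) + ((-3)·(-4) − 4²) = -1 + (-9) + (-4) = -14.
det M (expand along row 1) = 0·(-4) − (-1)·16 + (-3)·(-13) = 55.
Characteristic polynomial: λ³ + 7λ² − 14λ − 55 = 0.
Substitute λ = y + (tr M)/3 = y − 2.333333 to remove the quadratic term: y³ + p·y + q = 0 with p = s − (tr M)²/3 = -30.333333 and q = −2(tr M)³/27 + (tr M)·s/3 − det M = 3.074074.
Three real roots ⇒ use the trigonometric (Viète) form: r = 2√(−p/3) = 6.359595, φ = arccos(3q/(p·r)) = arccos(-0.047806) = 1.618621 rad.
y_k = r·cos(φ/3 − 2πk/3) for k = 0, 1, 2 gives y = 5.456182, 0.101377, -5.557559.
λ_k = y_k − 2.333333 gives λ = 3.1228, -2.2320, -7.8909 (check: the sum is -7.0000 = tr M).

Eigenvalues sorted in increasing order: [-7.8909, -2.2320, 3.1228].


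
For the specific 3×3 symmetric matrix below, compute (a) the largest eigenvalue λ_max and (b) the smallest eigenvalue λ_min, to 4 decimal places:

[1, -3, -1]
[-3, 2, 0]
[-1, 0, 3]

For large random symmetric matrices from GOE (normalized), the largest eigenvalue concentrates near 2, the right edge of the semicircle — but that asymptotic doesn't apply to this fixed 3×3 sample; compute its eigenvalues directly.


Since M is real symmetric, all three eigenvalues are real; they are the roots of det(λI − M) = λ³ − (tr M) λ² + s λ − det M, where s is the sum of the principal 2×2 minors.
tr M = 1 + 2 + 3 = 6.
s = (1·2 − (-3)²) + (1·3 − (-1)²) + (2·3 − 0²) = -7 + 2 + 6 = 1.
det M (expand along row 1) = 1·6 − (-3)·(-9) + (-1)·2 = -23.
Characteristic polynomial: λ³ − 6λ² + λ + 23 = 0.
Substitute λ = y + (tr M)/3 = y + 2.000000 to remove the quadratic term: y³ + p·y + q = 0 with p = s − (tr M)²/3 = -11.000000 and q = −2(tr M)³/27 + (tr M)·s/3 − det M = 9.000000.
Three real roots ⇒ use the trigonometric (Viète) form: r = 2√(−p/3) = 3.829708, φ = arccos(3q/(p·r)) = arccos(-0.640922) = 2.266495 rad.
y_k = r·cos(φ/3 − 2πk/3) for k = 0, 1, 2 gives y = 2.787759, 0.880170, -3.667929.
λ_k = y_k + 2.000000 gives λ = 4.7878, 2.8802, -1.6679 (check: the sum is 6.0000 = tr M).

Hence λ_max = 4.7878 and λ_min = -1.6679.


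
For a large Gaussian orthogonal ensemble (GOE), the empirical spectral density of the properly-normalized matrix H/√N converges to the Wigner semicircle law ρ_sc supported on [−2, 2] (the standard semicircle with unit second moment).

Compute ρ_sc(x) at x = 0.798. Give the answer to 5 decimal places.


ρ_sc(x) = (1/(2π)) √(4 − x²). With x = 0.798:
  4 − x² = 4 − (0.798)² = 4 − 0.636804 = 3.363196.
  √(4 − x²) = 1.833902.
  1/(2π) = 0.159155.
  ρ_sc(0.798) = 0.159155 · 1.833902 = 0.291875.

Rounded to 5 decimal places: ρ_sc(0.798) ≈ 0.29187.


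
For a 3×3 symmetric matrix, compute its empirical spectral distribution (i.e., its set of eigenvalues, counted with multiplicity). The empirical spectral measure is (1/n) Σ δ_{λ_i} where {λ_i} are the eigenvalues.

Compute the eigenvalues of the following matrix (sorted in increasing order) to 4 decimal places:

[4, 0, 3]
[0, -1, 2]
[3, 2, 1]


Since M is real symmetric, all three eigenvalues are real; they are the roots of det(λI − M) = λ³ − (tr M) λ² + s λ − det M, where s is the sum of the principal 2×2 minors.
tr M = 4 + (-1) + 1 = 4.
s = (4·(-1) − 0²) + (4·1 − 3²) + ((-1)·1 − 2²) = -4 + (-5) + (-5) = -14.
det M (expand along row 1) = 4·(-5) − 0·(-6) + 3·3 = -11.
Characteristic polynomial: λ³ − 4λ² − 14λ + 11 = 0.
Substitute λ = y + (tr M)/3 = y + 1.333333 to remove the quadratic term: y³ + p·y + q = 0 with p = s − (tr M)²/3 = -19.333333 and q = −2(tr M)³/27 + (tr M)·s/3 − det M = -12.407407.
Three real roots ⇒ use the trigonometric (Viète) form: r = 2√(−p/3) = 5.077182, φ = arccos(3q/(p·r)) = arccos(0.379204) = 1.181861 rad.
y_k = r·cos(φ/3 − 2πk/3) for k = 0, 1, 2 gives y = 4.688264, -0.656390, -4.031873.
λ_k = y_k + 1.333333 gives λ = 6.0216, 0.6769, -2.6985 (check: the sum is 4.0000 = tr M).

Eigenvalues sorted in increasing order: [-2.6985, 0.6769, 6.0216].


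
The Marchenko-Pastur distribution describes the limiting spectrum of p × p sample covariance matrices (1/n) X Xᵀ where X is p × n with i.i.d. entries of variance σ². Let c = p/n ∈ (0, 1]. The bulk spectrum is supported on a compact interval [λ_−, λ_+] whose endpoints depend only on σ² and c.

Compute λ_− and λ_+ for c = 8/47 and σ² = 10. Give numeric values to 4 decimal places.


c = 8/47 = 0.170213; √c = 0.412568.
λ_− = σ² (1 − √c)² = 10 · (1 − 0.412568)² = 10 · (0.587432)² = 3.450758.
λ_+ = σ² (1 + √c)² = 10 · (1 + 0.412568)² = 10 · (1.412568)² = 19.953498.

Rounded to 4 decimal places: λ_− ≈ 3.4508, λ_+ ≈ 19.9535.


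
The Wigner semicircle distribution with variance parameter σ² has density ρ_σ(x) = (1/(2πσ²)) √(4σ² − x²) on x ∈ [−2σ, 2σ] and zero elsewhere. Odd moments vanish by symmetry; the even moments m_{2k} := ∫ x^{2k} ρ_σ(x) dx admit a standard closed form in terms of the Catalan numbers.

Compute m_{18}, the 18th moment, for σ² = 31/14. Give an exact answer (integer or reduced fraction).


By the scaled semicircle moment identity, m_{2k} = σ^{2k} · C_k with k = 9.
C_9 = (1/(k+1)) · C(2k, k) = (1/10) · C(18, 9) = (1/10) · 48620 = 4862.
σ^{2k} = (σ²)^k = (31/14)^9 = 26439622160671/20661046784.

Therefore m_{18} = σ^{18} · C_9 = (26439622160671/20661046784) · 4862 = 64274721472591201/10330523392.


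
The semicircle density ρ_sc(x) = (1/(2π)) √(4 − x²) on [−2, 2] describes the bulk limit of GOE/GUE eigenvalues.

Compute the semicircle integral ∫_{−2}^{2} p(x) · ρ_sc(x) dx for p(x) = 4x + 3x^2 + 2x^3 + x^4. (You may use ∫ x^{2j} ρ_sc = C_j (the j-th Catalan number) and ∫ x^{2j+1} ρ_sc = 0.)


Write p(x) = Σ a_i x^i, split into monomials and integrate each against ρ_sc separately.
Using ∫ x^{2j} ρ_sc = C_j = (1/(j+1)) C(2j, j) (Catalan numbers) and ∫ x^{2j+1} ρ_sc = 0 (odd monomials vanish by symmetry):
  i = 1 (odd): ∫ x^1 ρ_sc = 0 (vanishes)
  i = 2 (even): a_2 · C_{1} = 3 · 1 = 3
  i = 3 (odd): ∫ x^3 ρ_sc = 0 (vanishes)
  i = 4 (even): a_4 · C_{2} = 1 · 2 = 2

Summing the contributions: ∫_{−2}^{2} p(x) ρ_sc(x) dx = 3 + 2 = 5.


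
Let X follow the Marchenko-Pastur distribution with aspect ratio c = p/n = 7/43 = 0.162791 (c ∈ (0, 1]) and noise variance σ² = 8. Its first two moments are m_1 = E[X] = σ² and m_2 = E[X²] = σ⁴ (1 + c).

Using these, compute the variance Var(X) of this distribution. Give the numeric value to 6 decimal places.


m_1 = E[X] = σ² = 8, so m_1² = 64.
m_2 = E[X²] = σ⁴ (1 + c) = 64 · (1 + 0.162791) = 64 · 1.162791 = 74.418605.
(Note m_2 − m_1² simplifies to c · σ⁴ = 0.162791 · 64.)

Var(X) = m_2 − m_1² = 74.418605 − 64 = 10.418605.


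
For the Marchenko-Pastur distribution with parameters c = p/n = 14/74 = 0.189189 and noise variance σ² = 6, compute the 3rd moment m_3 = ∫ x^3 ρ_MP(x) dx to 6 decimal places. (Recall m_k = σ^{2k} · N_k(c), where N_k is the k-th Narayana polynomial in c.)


E[X³] = σ⁶ (1 + 3c + c²) (third MP moment). With σ² = 6 (so σ⁶ = 216) and c = 14/74 = 0.189189: E[X³] = 216 · (1 + 3·0.189189 + (0.189189)²) = 216 · 1.603360.

So E[X^3] = 346.325785.


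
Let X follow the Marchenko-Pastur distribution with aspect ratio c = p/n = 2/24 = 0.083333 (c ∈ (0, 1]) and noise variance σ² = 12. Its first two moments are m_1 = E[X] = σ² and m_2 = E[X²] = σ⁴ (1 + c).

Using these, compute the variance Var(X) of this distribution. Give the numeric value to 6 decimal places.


m_1 = E[X] = σ² = 12, so m_1² = 144.
m_2 = E[X²] = σ⁴ (1 + c) = 144 · (1 + 0.083333) = 144 · 1.083333 = 156.000000.
(Note m_2 − m_1² simplifies to c · σ⁴ = 0.083333 · 144.)

Var(X) = m_2 − m_1² = 156.000000 − 144 = 12.000000.


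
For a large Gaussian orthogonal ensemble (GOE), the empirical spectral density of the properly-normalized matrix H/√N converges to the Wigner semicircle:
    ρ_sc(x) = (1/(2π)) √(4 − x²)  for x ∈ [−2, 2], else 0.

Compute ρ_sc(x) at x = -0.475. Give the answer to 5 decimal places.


ρ_sc(x) = (1/(2π)) √(4 − x²). With x = -0.475:
  4 − x² = 4 − (-0.475)² = 4 − 0.225625 = 3.774375.
  √(4 − x²) = 1.942775.
  1/(2π) = 0.159155.
  ρ_sc(-0.475) = 0.159155 · 1.942775 = 0.309202.

Rounded to 5 decimal places: ρ_sc(-0.475) ≈ 0.30920.


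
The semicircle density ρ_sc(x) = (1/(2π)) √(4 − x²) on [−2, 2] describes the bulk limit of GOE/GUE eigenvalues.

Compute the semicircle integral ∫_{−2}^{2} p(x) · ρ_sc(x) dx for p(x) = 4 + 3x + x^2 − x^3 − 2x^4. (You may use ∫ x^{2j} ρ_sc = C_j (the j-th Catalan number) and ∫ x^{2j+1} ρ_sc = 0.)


Write p(x) = Σ a_i x^i, split into monomials and integrate each against ρ_sc separately.
Using ∫ x^{2j} ρ_sc = C_j = (1/(j+1)) C(2j, j) (Catalan numbers) and ∫ x^{2j+1} ρ_sc = 0 (odd monomials vanish by symmetry):
  i = 0 (even): a_0 · C_{0} = 4 · 1 = 4
  i = 1 (odd): ∫ x^1 ρ_sc = 0 (vanishes)
  i = 2 (even): a_2 · C_{1} = 1 · 1 = 1
  i = 3 (odd): ∫ x^3 ρ_sc = 0 (vanishes)
  i = 4 (even): a_4 · C_{2} = -2 · 2 = -4

Summing the contributions: ∫_{−2}^{2} p(x) ρ_sc(x) dx = 4 + 1 + (-4) = 1.


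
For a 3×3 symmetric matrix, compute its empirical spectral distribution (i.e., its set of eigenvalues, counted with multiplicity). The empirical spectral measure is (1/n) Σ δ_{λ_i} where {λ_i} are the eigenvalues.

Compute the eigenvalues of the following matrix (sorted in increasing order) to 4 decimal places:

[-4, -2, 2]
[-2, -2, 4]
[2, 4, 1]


Since M is real symmetric, all three eigenvalues are real; they are the roots of det(λI − M) = λ³ − (tr M) λ² + s λ − det M, where s is the sum of the principal 2×2 minors.
tr M = -4 + (-2) + 1 = -5.
s = ((-4)·(-2) − (-2)²) + ((-4)·1 − 2²) + ((-2)·1 − 4²) = 4 + (-8) + (-18) = -22.
det M (expand along row 1) = (-4)·(-18) − (-2)·(-10) + 2·(-4) = 44.
Characteristic polynomial: λ³ + 5λ² − 22λ − 44 = 0.
Substitute λ = y + (tr M)/3 = y − 1.666667 to remove the quadratic term: y³ + p·y + q = 0 with p = s − (tr M)²/3 = -30.333333 and q = −2(tr M)³/27 + (tr M)·s/3 − det M = 1.925926.
Three real roots ⇒ use the trigonometric (Viète) form: r = 2√(−p/3) = 6.359595, φ = arccos(3q/(p·r)) = arccos(-0.029951) = 1.600752 rad.
y_k = r·cos(φ/3 − 2πk/3) for k = 0, 1, 2 gives y = 5.475546, 0.063501, -5.539046.
λ_k = y_k − 1.666667 gives λ = 3.8089, -1.6032, -7.2057 (check: the sum is -5.0000 = tr M).

Eigenvalues sorted in increasing order: [-7.2057, -1.6032, 3.8089].


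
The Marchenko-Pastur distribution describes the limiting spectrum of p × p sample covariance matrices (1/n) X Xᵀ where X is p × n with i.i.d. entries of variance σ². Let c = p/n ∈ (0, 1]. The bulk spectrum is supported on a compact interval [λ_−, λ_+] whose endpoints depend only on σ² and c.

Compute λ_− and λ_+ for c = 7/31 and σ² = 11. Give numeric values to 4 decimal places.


c = 7/31 = 0.225806; √c = 0.475191.
λ_− = σ² (1 − √c)² = 11 · (1 − 0.475191)² = 11 · (0.524809)² = 3.029670.
λ_+ = σ² (1 + √c)² = 11 · (1 + 0.475191)² = 11 · (1.475191)² = 23.938072.

Rounded to 4 decimal places: λ_− ≈ 3.0297, λ_+ ≈ 23.9381.


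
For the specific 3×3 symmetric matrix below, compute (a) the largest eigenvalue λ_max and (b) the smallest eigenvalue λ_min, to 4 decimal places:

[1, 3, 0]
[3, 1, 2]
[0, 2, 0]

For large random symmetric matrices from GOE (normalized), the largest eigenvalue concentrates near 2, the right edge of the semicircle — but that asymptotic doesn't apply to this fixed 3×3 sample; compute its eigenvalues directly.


Since M is real symmetric, all three eigenvalues are real; they are the roots of det(λI − M) = λ³ − (tr M) λ² + s λ − det M, where s is the sum of the principal 2×2 minors.
tr M = 1 + 1 + 0 = 2.
s = (1·1 − 3²) + (1·0 − 0²) + (1·0 − 2²) = -8 + 0 + (-4) = -12.
det M (expand along row 1) = 1·(-4) − 3·0 + 0·6 = -4.
Characteristic polynomial: λ³ − 2λ² − 12λ + 4 = 0.
Substitute λ = y + (tr M)/3 = y + 0.666667 to remove the quadratic term: y³ + p·y + q = 0 with p = s − (tr M)²/3 = -13.333333 and q = −2(tr M)³/27 + (tr M)·s/3 − det M = -4.592593.
Three real roots ⇒ use the trigonometric (Viète) form: r = 2√(−p/3) = 4.216370, φ = arccos(3q/(p·r)) = arccos(0.245077) = 1.323198 rad.
y_k = r·cos(φ/3 − 2πk/3) for k = 0, 1, 2 gives y = 3.812852, -0.347594, -3.465257.
λ_k = y_k + 0.666667 gives λ = 4.4795, 0.3191, -2.7986 (check: the sum is 2.0000 = tr M).

Hence λ_max = 4.4795 and λ_min = -2.7986.


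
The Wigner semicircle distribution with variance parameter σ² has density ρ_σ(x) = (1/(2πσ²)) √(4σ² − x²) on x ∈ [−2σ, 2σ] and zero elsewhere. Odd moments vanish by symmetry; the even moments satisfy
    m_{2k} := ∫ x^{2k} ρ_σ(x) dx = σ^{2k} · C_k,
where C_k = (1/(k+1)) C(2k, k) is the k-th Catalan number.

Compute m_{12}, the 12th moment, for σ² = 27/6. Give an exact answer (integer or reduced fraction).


By the scaled semicircle moment identity, m_{2k} = σ^{2k} · C_k with k = 6.
C_6 = (1/(k+1)) · C(2k, k) = (1/7) · C(12, 6) = (1/7) · 924 = 132.
σ^{2k} = (σ²)^k = (27/6)^6 = 531441/64.

Therefore m_{12} = σ^{12} · C_6 = (531441/64) · 132 = 17537553/16.


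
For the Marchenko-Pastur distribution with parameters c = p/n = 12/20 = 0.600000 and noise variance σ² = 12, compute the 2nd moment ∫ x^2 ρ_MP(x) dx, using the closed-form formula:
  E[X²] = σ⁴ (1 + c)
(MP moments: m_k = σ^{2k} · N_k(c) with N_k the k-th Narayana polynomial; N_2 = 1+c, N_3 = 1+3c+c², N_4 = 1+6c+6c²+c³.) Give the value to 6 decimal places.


E[X²] = σ⁴ (1 + c) (second MP moment). With σ² = 12 (so σ⁴ = 144) and c = 12/20 = 0.600000: E[X²] = 144 · (1 + 0.600000) = 144 · 1.600000.

So E[X^2] = 230.400000.


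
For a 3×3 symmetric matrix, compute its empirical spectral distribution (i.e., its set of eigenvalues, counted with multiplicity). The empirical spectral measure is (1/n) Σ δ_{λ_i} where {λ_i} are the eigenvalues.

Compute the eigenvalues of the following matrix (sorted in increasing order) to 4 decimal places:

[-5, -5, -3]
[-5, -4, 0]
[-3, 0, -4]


Since M is real symmetric, all three eigenvalues are real; they are the roots of det(λI − M) = λ³ − (tr M) λ² + s λ − det M, where s is the sum of the principal 2×2 minors.
tr M = -5 + (-4) + (-4) = -13.
s = ((-5)·(-4) − (-5)²) + ((-5)·(-4) − (-3)²) + ((-4)·(-4) − 0²) = -5 + 11 + 16 = 22.
det M (expand along row 1) = (-5)·16 − (-5)·20 + (-3)·(-12) = 56.
Characteristic polynomial: λ³ + 13λ² + 22λ − 56 = 0.
Substitute λ = y + (tr M)/3 = y − 4.333333 to remove the quadratic term: y³ + p·y + q = 0 with p = s − (tr M)²/3 = -34.333333 and q = −2(tr M)³/27 + (tr M)·s/3 − det M = 11.407407.
Three real roots ⇒ use the trigonometric (Viète) form: r = 2√(−p/3) = 6.765928, φ = arccos(3q/(p·r)) = arccos(-0.147321) = 1.718656 rad.
y_k = r·cos(φ/3 − 2πk/3) for k = 0, 1, 2 gives y = 5.685683, 0.333333, -6.019017.
λ_k = y_k − 4.333333 gives λ = 1.3523, -4.0000, -10.3523 (check: the sum is -13.0000 = tr M).

Eigenvalues sorted in increasing order: [-10.3523, -4.0000, 1.3523].
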